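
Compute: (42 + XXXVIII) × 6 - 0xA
Convert XXXVIII (Roman numeral) → 10 + 10 + 10 + 5 + 1 + 1 + 1 = 38 (decimal)
Convert 0xA (hexadecimal) → 10 (decimal)
Expression in decimal: (42 + 38) × 6 - 10
Parentheses first: 42 + 38 = 80
Multiply: 80 × 6 = 480
Subtract: 480 - 10 = 470
470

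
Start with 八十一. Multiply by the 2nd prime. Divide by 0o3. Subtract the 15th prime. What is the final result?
Convert 八十一 (Chinese numeral) → 8×10 + 1 = 81 (decimal)
Start: 81
Convert the 2nd prime (prime index) → 3 (decimal)
81 × 3 = 243
Convert 0o3 (octal) → 3 (decimal)
243 ÷ 3 = 81
Convert the 15th prime (prime index) → 47 (decimal)
81 - 47 = 34
34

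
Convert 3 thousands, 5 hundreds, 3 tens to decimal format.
Convert 3 thousands, 5 hundreds, 3 tens (place-value notation) → 3×1000 + 5×100 + 3×10 = 3530 (decimal)
3530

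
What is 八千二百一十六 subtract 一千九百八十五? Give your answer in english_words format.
Convert 八千二百一十六 (Chinese numeral) → 8×1000 + 2×100 + 1×10 + 6 = 8216 (decimal)
Convert 一千九百八十五 (Chinese numeral) → 1×1000 + 9×100 + 8×10 + 5 = 1985 (decimal)
Compute 8216 - 1985 = 6231
Convert 6231 (decimal) → 6231 = 6×1000 + 2×100 + 31 → six thousand two hundred thirty-one (English words)
six thousand two hundred thirty-one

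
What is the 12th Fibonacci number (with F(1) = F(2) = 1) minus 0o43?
The 12th Fibonacci number (with F(1) = F(2) = 1): 1, 1, 2, 3, 5, 8, 13, 21, 34, 55, 89, 144 → 144
Convert 0o43 (octal) → 4×8 + 3 = 35 (decimal)
Compute 144 - 35 = 109
109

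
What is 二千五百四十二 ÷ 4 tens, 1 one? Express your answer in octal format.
Convert 二千五百四十二 (Chinese numeral) → 2×1000 + 5×100 + 4×10 + 2 = 2542 (decimal)
Convert 4 tens, 1 one (place-value notation) → 4×10 + 1 = 41 (decimal)
Compute 2542 ÷ 41 = 62
Convert 62 (decimal) → 62 = 7×8 + 6 → 0o76 (octal)
0o76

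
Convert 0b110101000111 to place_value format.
Convert 0b110101000111 (binary) → 2048 + 1024 + 256 + 64 + 4 + 2 + 1 = 3399 (decimal)
Convert 3399 (decimal) → 3399 = 3×1000 + 3×100 + 9×10 + 9 → 3 thousands, 3 hundreds, 9 tens, 9 ones (place-value notation)
3 thousands, 3 hundreds, 9 tens, 9 ones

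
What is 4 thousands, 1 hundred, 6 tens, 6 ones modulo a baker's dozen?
Convert 4 thousands, 1 hundred, 6 tens, 6 ones (place-value notation) → 4×1000 + 1×100 + 6×10 + 6 = 4166 (decimal)
Convert a baker's dozen (colloquial) → 13 (decimal)
Compute 4166 mod 13 = 6
6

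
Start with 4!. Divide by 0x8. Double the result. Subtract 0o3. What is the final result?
Convert 4! (factorial) → 24 (decimal)
Start: 24
Convert 0x8 (hexadecimal) → 8 (decimal)
24 ÷ 8 = 3
3 × 2 = 6
Convert 0o3 (octal) → 3 (decimal)
6 - 3 = 3
3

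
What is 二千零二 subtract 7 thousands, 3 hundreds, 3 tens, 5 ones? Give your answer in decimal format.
Convert 二千零二 (Chinese numeral) → 2×1000 + 2 = 2002 (decimal)
Convert 7 thousands, 3 hundreds, 3 tens, 5 ones (place-value notation) → 7×1000 + 3×100 + 3×10 + 5 = 7335 (decimal)
Compute 2002 - 7335 = -5333
-5333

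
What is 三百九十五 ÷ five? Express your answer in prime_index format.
Convert 三百九十五 (Chinese numeral) → 3×100 + 9×10 + 5 = 395 (decimal)
Convert five (English words) → 5 (decimal)
Compute 395 ÷ 5 = 79
Convert 79 (decimal) → the 22nd prime (prime index)
the 22nd prime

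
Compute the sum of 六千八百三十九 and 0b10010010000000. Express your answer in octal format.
Convert 六千八百三十九 (Chinese numeral) → 6×1000 + 8×100 + 3×10 + 9 = 6839 (decimal)
Convert 0b10010010000000 (binary) → 8192 + 1024 + 128 = 9344 (decimal)
Compute 6839 + 9344 = 16183
Convert 16183 (decimal) → 16183 = 3×4096 + 7×512 + 4×64 + 6×8 + 7 → 0o37467 (octal)
0o37467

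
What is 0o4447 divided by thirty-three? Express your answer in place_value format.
Convert 0o4447 (octal) → 4×512 + 4×64 + 4×8 + 7 = 2343 (decimal)
Convert thirty-three (English words) → 33 (decimal)
Compute 2343 ÷ 33 = 71
Convert 71 (decimal) → 71 = 7×10 + 1 → 7 tens, 1 one (place-value notation)
7 tens, 1 one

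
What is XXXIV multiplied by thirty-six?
Convert XXXIV (Roman numeral) → 10 + 10 + 10 + 4 = 34 (decimal)
Convert thirty-six (English words) → 36 (decimal)
Compute 34 × 36 = 1224
1224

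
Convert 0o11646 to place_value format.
Convert 0o11646 (octal) → 1×4096 + 1×512 + 6×64 + 4×8 + 6 = 5030 (decimal)
Convert 5030 (decimal) → 5030 = 5×1000 + 3×10 → 5 thousands, 3 tens (place-value notation)
5 thousands, 3 tens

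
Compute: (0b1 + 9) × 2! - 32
Convert 0b1 (binary) → 1 (decimal)
Convert 2! (factorial) → 2 (decimal)
Expression in decimal: (1 + 9) × 2 - 32
Parentheses first: 1 + 9 = 10
Multiply: 10 × 2 = 20
Subtract: 20 - 32 = -12
-12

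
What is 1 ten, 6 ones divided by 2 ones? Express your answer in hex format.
Convert 1 ten, 6 ones (place-value notation) → 1×10 + 6 = 16 (decimal)
Convert 2 ones (place-value notation) → 2 (decimal)
Compute 16 ÷ 2 = 8
Convert 8 (decimal) → 0x8 (hexadecimal)
0x8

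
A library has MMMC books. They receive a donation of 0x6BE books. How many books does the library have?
Convert MMMC (Roman numeral) → 1000 + 1000 + 1000 + 100 = 3100 (decimal)
Convert 0x6BE (hexadecimal) → 6×256 + 11×16 + 14 = 1726 (decimal)
Compute 3100 + 1726 = 4826
4826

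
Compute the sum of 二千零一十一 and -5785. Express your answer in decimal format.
Convert 二千零一十一 (Chinese numeral) → 2×1000 + 1×10 + 1 = 2011 (decimal)
Compute 2011 + -5785 = -3774
-3774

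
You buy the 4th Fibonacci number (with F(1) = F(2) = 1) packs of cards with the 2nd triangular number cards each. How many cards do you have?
Convert the 2nd triangular number (triangular index) → 2×3/2 = 3 (decimal)
Convert the 4th Fibonacci number (with F(1) = F(2) = 1) (Fibonacci index) → 1, 1, 2, 3 → 3 (decimal)
Compute 3 × 3 = 9
9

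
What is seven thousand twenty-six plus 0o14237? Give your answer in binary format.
Convert seven thousand twenty-six (English words) → 7×1000 + 26 = 7026 (decimal)
Convert 0o14237 (octal) → 1×4096 + 4×512 + 2×64 + 3×8 + 7 = 6303 (decimal)
Compute 7026 + 6303 = 13329
Convert 13329 (decimal) → 13329 = 8192 + 4096 + 1024 + 16 + 1 → 0b11010000010001 (binary)
0b11010000010001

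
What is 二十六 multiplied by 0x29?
Convert 二十六 (Chinese numeral) → 2×10 + 6 = 26 (decimal)
Convert 0x29 (hexadecimal) → 2×16 + 9 = 41 (decimal)
Compute 26 × 41 = 1066
1066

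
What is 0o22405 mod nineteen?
Convert 0o22405 (octal) → 2×4096 + 2×512 + 4×64 + 5 = 9477 (decimal)
Convert nineteen (English words) → 19 (decimal)
Compute 9477 mod 19 = 15
15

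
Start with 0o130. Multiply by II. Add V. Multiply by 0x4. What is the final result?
Convert 0o130 (octal) → 1×64 + 3×8 = 88 (decimal)
Start: 88
Convert II (Roman numeral) → 1 + 1 = 2 (decimal)
88 × 2 = 176
Convert V (Roman numeral) → 5 (decimal)
176 + 5 = 181
Convert 0x4 (hexadecimal) → 4 (decimal)
181 × 4 = 724
724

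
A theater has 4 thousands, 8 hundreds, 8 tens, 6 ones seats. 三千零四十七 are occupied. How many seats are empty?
Convert 4 thousands, 8 hundreds, 8 tens, 6 ones (place-value notation) → 4×1000 + 8×100 + 8×10 + 6 = 4886 (decimal)
Convert 三千零四十七 (Chinese numeral) → 3×1000 + 4×10 + 7 = 3047 (decimal)
Compute 4886 - 3047 = 1839
1839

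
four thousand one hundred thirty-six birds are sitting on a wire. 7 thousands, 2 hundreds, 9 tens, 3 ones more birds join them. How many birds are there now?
Convert four thousand one hundred thirty-six (English words) → 4×1000 + 1×100 + 36 = 4136 (decimal)
Convert 7 thousands, 2 hundreds, 9 tens, 3 ones (place-value notation) → 7×1000 + 2×100 + 9×10 + 3 = 7293 (decimal)
Compute 4136 + 7293 = 11429
11429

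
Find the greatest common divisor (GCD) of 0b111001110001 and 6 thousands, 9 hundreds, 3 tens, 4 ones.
Convert 0b111001110001 (binary) → 2048 + 1024 + 512 + 64 + 32 + 16 + 1 = 3697 (decimal)
Convert 6 thousands, 9 hundreds, 3 tens, 4 ones (place-value notation) → 6×1000 + 9×100 + 3×10 + 4 = 6934 (decimal)
Compute gcd(3697, 6934) = 1
1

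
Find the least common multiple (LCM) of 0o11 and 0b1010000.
Convert 0o11 (octal) → 1×8 + 1 = 9 (decimal)
Convert 0b1010000 (binary) → 64 + 16 = 80 (decimal)
Compute lcm(9, 80) = 720
720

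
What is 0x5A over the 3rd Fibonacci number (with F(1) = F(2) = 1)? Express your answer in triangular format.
Convert 0x5A (hexadecimal) → 5×16 + 10 = 90 (decimal)
Convert the 3rd Fibonacci number (with F(1) = F(2) = 1) (Fibonacci index) → 1, 1, 2 → 2 (decimal)
Compute 90 ÷ 2 = 45
Convert 45 (decimal) → 45 = 9×10/2 → the 9th triangular number (triangular index)
the 9th triangular number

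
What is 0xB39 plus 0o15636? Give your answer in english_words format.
Convert 0xB39 (hexadecimal) → 11×256 + 3×16 + 9 = 2873 (decimal)
Convert 0o15636 (octal) → 1×4096 + 5×512 + 6×64 + 3×8 + 6 = 7070 (decimal)
Compute 2873 + 7070 = 9943
Convert 9943 (decimal) → 9943 = 9×1000 + 9×100 + 43 → nine thousand nine hundred forty-three (English words)
nine thousand nine hundred forty-three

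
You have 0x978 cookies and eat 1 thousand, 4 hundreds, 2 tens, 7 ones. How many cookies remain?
Convert 0x978 (hexadecimal) → 9×256 + 7×16 + 8 = 2424 (decimal)
Convert 1 thousand, 4 hundreds, 2 tens, 7 ones (place-value notation) → 1×1000 + 4×100 + 2×10 + 7 = 1427 (decimal)
Compute 2424 - 1427 = 997
997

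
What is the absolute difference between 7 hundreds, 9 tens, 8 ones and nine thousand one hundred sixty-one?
Convert 7 hundreds, 9 tens, 8 ones (place-value notation) → 7×100 + 9×10 + 8 = 798 (decimal)
Convert nine thousand one hundred sixty-one (English words) → 9×1000 + 1×100 + 61 = 9161 (decimal)
Compute |798 - 9161| = 8363
8363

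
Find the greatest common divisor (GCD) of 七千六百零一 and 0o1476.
Convert 七千六百零一 (Chinese numeral) → 7×1000 + 6×100 + 1 = 7601 (decimal)
Convert 0o1476 (octal) → 1×512 + 4×64 + 7×8 + 6 = 830 (decimal)
Compute gcd(7601, 830) = 1
1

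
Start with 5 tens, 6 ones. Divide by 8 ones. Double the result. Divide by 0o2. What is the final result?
Convert 5 tens, 6 ones (place-value notation) → 5×10 + 6 = 56 (decimal)
Start: 56
Convert 8 ones (place-value notation) → 8 (decimal)
56 ÷ 8 = 7
7 × 2 = 14
Convert 0o2 (octal) → 2 (decimal)
14 ÷ 2 = 7
7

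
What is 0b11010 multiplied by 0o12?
Convert 0b11010 (binary) → 16 + 8 + 2 = 26 (decimal)
Convert 0o12 (octal) → 1×8 + 2 = 10 (decimal)
Compute 26 × 10 = 260
260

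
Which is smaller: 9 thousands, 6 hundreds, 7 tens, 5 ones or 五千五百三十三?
Convert 9 thousands, 6 hundreds, 7 tens, 5 ones (place-value notation) → 9×1000 + 6×100 + 7×10 + 5 = 9675 (decimal)
Convert 五千五百三十三 (Chinese numeral) → 5×1000 + 5×100 + 3×10 + 3 = 5533 (decimal)
Compare 9675 vs 5533: smaller = 5533
5533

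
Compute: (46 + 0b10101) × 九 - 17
Convert 0b10101 (binary) → 16 + 4 + 1 = 21 (decimal)
Convert 九 (Chinese numeral) → 9 (decimal)
Expression in decimal: (46 + 21) × 9 - 17
Parentheses first: 46 + 21 = 67
Multiply: 67 × 9 = 603
Subtract: 603 - 17 = 586
586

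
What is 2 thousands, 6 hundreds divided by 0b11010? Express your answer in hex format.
Convert 2 thousands, 6 hundreds (place-value notation) → 2×1000 + 6×100 = 2600 (decimal)
Convert 0b11010 (binary) → 16 + 8 + 2 = 26 (decimal)
Compute 2600 ÷ 26 = 100
Convert 100 (decimal) → 100 = 6×16 + 4 → 0x64 (hexadecimal)
0x64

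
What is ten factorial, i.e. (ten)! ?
Convert ten (English words) → 10 (decimal)
Compute 10! = 3628800
3628800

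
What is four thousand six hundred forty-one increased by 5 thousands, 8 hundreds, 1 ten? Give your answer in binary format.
Convert four thousand six hundred forty-one (English words) → 4×1000 + 6×100 + 41 = 4641 (decimal)
Convert 5 thousands, 8 hundreds, 1 ten (place-value notation) → 5×1000 + 8×100 + 1×10 = 5810 (decimal)
Compute 4641 + 5810 = 10451
Convert 10451 (decimal) → 10451 = 8192 + 2048 + 128 + 64 + 16 + 2 + 1 → 0b10100011010011 (binary)
0b10100011010011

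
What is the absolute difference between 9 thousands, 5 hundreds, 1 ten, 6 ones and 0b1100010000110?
Convert 9 thousands, 5 hundreds, 1 ten, 6 ones (place-value notation) → 9×1000 + 5×100 + 1×10 + 6 = 9516 (decimal)
Convert 0b1100010000110 (binary) → 4096 + 2048 + 128 + 4 + 2 = 6278 (decimal)
Compute |9516 - 6278| = 3238
3238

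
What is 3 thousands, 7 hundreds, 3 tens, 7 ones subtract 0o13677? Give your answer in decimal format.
Convert 3 thousands, 7 hundreds, 3 tens, 7 ones (place-value notation) → 3×1000 + 7×100 + 3×10 + 7 = 3737 (decimal)
Convert 0o13677 (octal) → 1×4096 + 3×512 + 6×64 + 7×8 + 7 = 6079 (decimal)
Compute 3737 - 6079 = -2342
-2342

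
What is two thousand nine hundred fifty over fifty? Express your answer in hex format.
Convert two thousand nine hundred fifty (English words) → 2×1000 + 9×100 + 50 = 2950 (decimal)
Convert fifty (English words) → 50 (decimal)
Compute 2950 ÷ 50 = 59
Convert 59 (decimal) → 59 = 3×16 + 11 → 0x3B (hexadecimal)
0x3B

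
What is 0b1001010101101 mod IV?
Convert 0b1001010101101 (binary) → 4096 + 512 + 128 + 32 + 8 + 4 + 1 = 4781 (decimal)
Convert IV (Roman numeral) → 4 (decimal)
Compute 4781 mod 4 = 1
1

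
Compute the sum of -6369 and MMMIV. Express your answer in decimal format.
Convert MMMIV (Roman numeral) → 1000 + 1000 + 1000 + 4 = 3004 (decimal)
Compute -6369 + 3004 = -3365
-3365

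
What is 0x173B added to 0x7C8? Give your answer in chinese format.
Convert 0x173B (hexadecimal) → 1×4096 + 7×256 + 3×16 + 11 = 5947 (decimal)
Convert 0x7C8 (hexadecimal) → 7×256 + 12×16 + 8 = 1992 (decimal)
Compute 5947 + 1992 = 7939
Convert 7939 (decimal) → 7939 = 7×1000 + 9×100 + 3×10 + 9 → 七千九百三十九 (Chinese numeral)
七千九百三十九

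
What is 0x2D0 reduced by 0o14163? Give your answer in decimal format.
Convert 0x2D0 (hexadecimal) → 2×256 + 13×16 = 720 (decimal)
Convert 0o14163 (octal) → 1×4096 + 4×512 + 1×64 + 6×8 + 3 = 6259 (decimal)
Compute 720 - 6259 = -5539
-5539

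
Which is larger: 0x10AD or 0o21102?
Convert 0x10AD (hexadecimal) → 1×4096 + 10×16 + 13 = 4269 (decimal)
Convert 0o21102 (octal) → 2×4096 + 1×512 + 1×64 + 2 = 8770 (decimal)
Compare 4269 vs 8770: larger = 8770
8770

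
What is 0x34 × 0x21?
Convert 0x34 (hexadecimal) → 3×16 + 4 = 52 (decimal)
Convert 0x21 (hexadecimal) → 2×16 + 1 = 33 (decimal)
Compute 52 × 33 = 1716
1716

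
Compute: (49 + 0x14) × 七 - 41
Convert 0x14 (hexadecimal) → 1×16 + 4 = 20 (decimal)
Convert 七 (Chinese numeral) → 7 (decimal)
Expression in decimal: (49 + 20) × 7 - 41
Parentheses first: 49 + 20 = 69
Multiply: 69 × 7 = 483
Subtract: 483 - 41 = 442
442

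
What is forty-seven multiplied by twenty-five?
Convert forty-seven (English words) → 47 (decimal)
Convert twenty-five (English words) → 25 (decimal)
Compute 47 × 25 = 1175
1175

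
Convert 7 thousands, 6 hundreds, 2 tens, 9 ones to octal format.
Convert 7 thousands, 6 hundreds, 2 tens, 9 ones (place-value notation) → 7×1000 + 6×100 + 2×10 + 9 = 7629 (decimal)
Convert 7629 (decimal) → 7629 = 1×4096 + 6×512 + 7×64 + 1×8 + 5 → 0o16715 (octal)
0o16715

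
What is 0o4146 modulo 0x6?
Convert 0o4146 (octal) → 4×512 + 1×64 + 4×8 + 6 = 2150 (decimal)
Convert 0x6 (hexadecimal) → 6 (decimal)
Compute 2150 mod 6 = 2
2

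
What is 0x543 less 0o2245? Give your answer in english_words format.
Convert 0x543 (hexadecimal) → 5×256 + 4×16 + 3 = 1347 (decimal)
Convert 0o2245 (octal) → 2×512 + 2×64 + 4×8 + 5 = 1189 (decimal)
Compute 1347 - 1189 = 158
Convert 158 (decimal) → 158 = 1×100 + 58 → one hundred fifty-eight (English words)
one hundred fifty-eight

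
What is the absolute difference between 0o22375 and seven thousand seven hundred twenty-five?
Convert 0o22375 (octal) → 2×4096 + 2×512 + 3×64 + 7×8 + 5 = 9469 (decimal)
Convert seven thousand seven hundred twenty-five (English words) → 7×1000 + 7×100 + 25 = 7725 (decimal)
Compute |9469 - 7725| = 1744
1744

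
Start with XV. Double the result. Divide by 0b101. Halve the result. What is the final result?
Convert XV (Roman numeral) → 10 + 5 = 15 (decimal)
Start: 15
15 × 2 = 30
Convert 0b101 (binary) → 4 + 1 = 5 (decimal)
30 ÷ 5 = 6
6 ÷ 2 = 3
3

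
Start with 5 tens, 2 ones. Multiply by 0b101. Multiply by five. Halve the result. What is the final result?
Convert 5 tens, 2 ones (place-value notation) → 5×10 + 2 = 52 (decimal)
Start: 52
Convert 0b101 (binary) → 4 + 1 = 5 (decimal)
52 × 5 = 260
Convert five (English words) → 5 (decimal)
260 × 5 = 1300
1300 ÷ 2 = 650
650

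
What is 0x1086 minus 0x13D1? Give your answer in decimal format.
Convert 0x1086 (hexadecimal) → 1×4096 + 8×16 + 6 = 4230 (decimal)
Convert 0x13D1 (hexadecimal) → 1×4096 + 3×256 + 13×16 + 1 = 5073 (decimal)
Compute 4230 - 5073 = -843
-843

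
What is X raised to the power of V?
Convert X (Roman numeral) → 10 (decimal)
Convert V (Roman numeral) → 5 (decimal)
Compute 10 ^ 5 = 100000
100000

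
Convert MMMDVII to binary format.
Convert MMMDVII (Roman numeral) → 1000 + 1000 + 1000 + 500 + 5 + 1 + 1 = 3507 (decimal)
Convert 3507 (decimal) → 3507 = 2048 + 1024 + 256 + 128 + 32 + 16 + 2 + 1 → 0b110110110011 (binary)
0b110110110011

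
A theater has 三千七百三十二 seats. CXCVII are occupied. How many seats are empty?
Convert 三千七百三十二 (Chinese numeral) → 3×1000 + 7×100 + 3×10 + 2 = 3732 (decimal)
Convert CXCVII (Roman numeral) → 100 + 90 + 5 + 1 + 1 = 197 (decimal)
Compute 3732 - 197 = 3535
3535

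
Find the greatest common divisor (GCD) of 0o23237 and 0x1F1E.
Convert 0o23237 (octal) → 2×4096 + 3×512 + 2×64 + 3×8 + 7 = 9887 (decimal)
Convert 0x1F1E (hexadecimal) → 1×4096 + 15×256 + 1×16 + 14 = 7966 (decimal)
Compute gcd(9887, 7966) = 1
1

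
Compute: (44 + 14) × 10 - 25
Parentheses first: 44 + 14 = 58
Multiply: 58 × 10 = 580
Subtract: 580 - 25 = 555
555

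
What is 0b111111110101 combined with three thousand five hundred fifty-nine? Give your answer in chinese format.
Convert 0b111111110101 (binary) → 2048 + 1024 + 512 + 256 + 128 + 64 + 32 + 16 + 4 + 1 = 4085 (decimal)
Convert three thousand five hundred fifty-nine (English words) → 3×1000 + 5×100 + 59 = 3559 (decimal)
Compute 4085 + 3559 = 7644
Convert 7644 (decimal) → 7644 = 7×1000 + 6×100 + 4×10 + 4 → 七千六百四十四 (Chinese numeral)
七千六百四十四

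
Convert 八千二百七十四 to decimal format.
Convert 八千二百七十四 (Chinese numeral) → 8×1000 + 2×100 + 7×10 + 4 = 8274 (decimal)
8274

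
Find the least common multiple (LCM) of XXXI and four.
Convert XXXI (Roman numeral) → 10 + 10 + 10 + 1 = 31 (decimal)
Convert four (English words) → 4 (decimal)
Compute lcm(31, 4) = 124
124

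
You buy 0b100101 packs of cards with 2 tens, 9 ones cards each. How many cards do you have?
Convert 2 tens, 9 ones (place-value notation) → 2×10 + 9 = 29 (decimal)
Convert 0b100101 (binary) → 32 + 4 + 1 = 37 (decimal)
Compute 29 × 37 = 1073
1073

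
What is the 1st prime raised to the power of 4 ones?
Convert the 1st prime (prime index) → 2 (decimal)
Convert 4 ones (place-value notation) → 4 (decimal)
Compute 2 ^ 4 = 16
16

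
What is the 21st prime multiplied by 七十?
Convert the 21st prime (prime index) → 73 (decimal)
Convert 七十 (Chinese numeral) → 7×10 = 70 (decimal)
Compute 73 × 70 = 5110
5110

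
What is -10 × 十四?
Convert 十四 (Chinese numeral) → 1×10 + 4 = 14 (decimal)
Compute -10 × 14 = -140
-140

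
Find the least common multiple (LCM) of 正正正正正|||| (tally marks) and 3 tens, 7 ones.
Convert 正正正正正|||| (tally marks) → 5 + 5 + 5 + 5 + 5 + 4 = 29 (decimal)
Convert 3 tens, 7 ones (place-value notation) → 3×10 + 7 = 37 (decimal)
Compute lcm(29, 37) = 1073
1073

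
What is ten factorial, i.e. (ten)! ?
Convert ten (English words) → 10 (decimal)
Compute 10! = 3628800
3628800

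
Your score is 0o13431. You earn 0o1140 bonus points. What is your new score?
Convert 0o13431 (octal) → 1×4096 + 3×512 + 4×64 + 3×8 + 1 = 5913 (decimal)
Convert 0o1140 (octal) → 1×512 + 1×64 + 4×8 = 608 (decimal)
Compute 5913 + 608 = 6521
6521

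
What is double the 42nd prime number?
The 42nd prime number = 181
Compute 181 × 2 = 362
362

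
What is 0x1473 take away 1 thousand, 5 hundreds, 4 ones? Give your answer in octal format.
Convert 0x1473 (hexadecimal) → 1×4096 + 4×256 + 7×16 + 3 = 5235 (decimal)
Convert 1 thousand, 5 hundreds, 4 ones (place-value notation) → 1×1000 + 5×100 + 4 = 1504 (decimal)
Compute 5235 - 1504 = 3731
Convert 3731 (decimal) → 3731 = 7×512 + 2×64 + 2×8 + 3 → 0o7223 (octal)
0o7223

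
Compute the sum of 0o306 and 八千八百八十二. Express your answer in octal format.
Convert 0o306 (octal) → 3×64 + 6 = 198 (decimal)
Convert 八千八百八十二 (Chinese numeral) → 8×1000 + 8×100 + 8×10 + 2 = 8882 (decimal)
Compute 198 + 8882 = 9080
Convert 9080 (decimal) → 9080 = 2×4096 + 1×512 + 5×64 + 7×8 → 0o21570 (octal)
0o21570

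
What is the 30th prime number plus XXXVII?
The 30th prime number = 113
Convert XXXVII (Roman numeral) → 10 + 10 + 10 + 5 + 1 + 1 = 37 (decimal)
Compute 113 + 37 = 150
150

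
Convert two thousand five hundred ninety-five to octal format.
Convert two thousand five hundred ninety-five (English words) → 2×1000 + 5×100 + 95 = 2595 (decimal)
Convert 2595 (decimal) → 2595 = 5×512 + 4×8 + 3 → 0o5043 (octal)
0o5043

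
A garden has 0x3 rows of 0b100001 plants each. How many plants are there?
Convert 0b100001 (binary) → 32 + 1 = 33 (decimal)
Convert 0x3 (hexadecimal) → 3 (decimal)
Compute 33 × 3 = 99
99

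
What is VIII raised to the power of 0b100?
Convert VIII (Roman numeral) → 5 + 1 + 1 + 1 = 8 (decimal)
Convert 0b100 (binary) → 4 (decimal)
Compute 8 ^ 4 = 4096
4096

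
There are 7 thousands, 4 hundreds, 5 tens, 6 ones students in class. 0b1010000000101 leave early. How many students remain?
Convert 7 thousands, 4 hundreds, 5 tens, 6 ones (place-value notation) → 7×1000 + 4×100 + 5×10 + 6 = 7456 (decimal)
Convert 0b1010000000101 (binary) → 4096 + 1024 + 4 + 1 = 5125 (decimal)
Compute 7456 - 5125 = 2331
2331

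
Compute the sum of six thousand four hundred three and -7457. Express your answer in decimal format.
Convert six thousand four hundred three (English words) → 6×1000 + 4×100 + 3 = 6403 (decimal)
Compute 6403 + -7457 = -1054
-1054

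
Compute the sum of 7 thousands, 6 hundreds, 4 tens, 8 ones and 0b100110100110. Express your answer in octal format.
Convert 7 thousands, 6 hundreds, 4 tens, 8 ones (place-value notation) → 7×1000 + 6×100 + 4×10 + 8 = 7648 (decimal)
Convert 0b100110100110 (binary) → 2048 + 256 + 128 + 32 + 4 + 2 = 2470 (decimal)
Compute 7648 + 2470 = 10118
Convert 10118 (decimal) → 10118 = 2×4096 + 3×512 + 6×64 + 6 → 0o23606 (octal)
0o23606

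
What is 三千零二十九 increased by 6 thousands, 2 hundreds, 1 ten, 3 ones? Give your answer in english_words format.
Convert 三千零二十九 (Chinese numeral) → 3×1000 + 2×10 + 9 = 3029 (decimal)
Convert 6 thousands, 2 hundreds, 1 ten, 3 ones (place-value notation) → 6×1000 + 2×100 + 1×10 + 3 = 6213 (decimal)
Compute 3029 + 6213 = 9242
Convert 9242 (decimal) → 9242 = 9×1000 + 2×100 + 42 → nine thousand two hundred forty-two (English words)
nine thousand two hundred forty-two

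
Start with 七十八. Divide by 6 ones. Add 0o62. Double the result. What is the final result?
Convert 七十八 (Chinese numeral) → 7×10 + 8 = 78 (decimal)
Start: 78
Convert 6 ones (place-value notation) → 6 (decimal)
78 ÷ 6 = 13
Convert 0o62 (octal) → 6×8 + 2 = 50 (decimal)
13 + 50 = 63
63 × 2 = 126
126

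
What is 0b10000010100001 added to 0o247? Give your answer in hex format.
Convert 0b10000010100001 (binary) → 8192 + 128 + 32 + 1 = 8353 (decimal)
Convert 0o247 (octal) → 2×64 + 4×8 + 7 = 167 (decimal)
Compute 8353 + 167 = 8520
Convert 8520 (decimal) → 8520 = 2×4096 + 1×256 + 4×16 + 8 → 0x2148 (hexadecimal)
0x2148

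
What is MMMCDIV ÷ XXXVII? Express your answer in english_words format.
Convert MMMCDIV (Roman numeral) → 1000 + 1000 + 1000 + 400 + 4 = 3404 (decimal)
Convert XXXVII (Roman numeral) → 10 + 10 + 10 + 5 + 1 + 1 = 37 (decimal)
Compute 3404 ÷ 37 = 92
Convert 92 (decimal) → ninety-two (English words)
ninety-two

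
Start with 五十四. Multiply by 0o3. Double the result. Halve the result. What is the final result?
Convert 五十四 (Chinese numeral) → 5×10 + 4 = 54 (decimal)
Start: 54
Convert 0o3 (octal) → 3 (decimal)
54 × 3 = 162
162 × 2 = 324
324 ÷ 2 = 162
162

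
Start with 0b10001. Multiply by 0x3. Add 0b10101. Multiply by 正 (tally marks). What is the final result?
Convert 0b10001 (binary) → 16 + 1 = 17 (decimal)
Start: 17
Convert 0x3 (hexadecimal) → 3 (decimal)
17 × 3 = 51
Convert 0b10101 (binary) → 16 + 4 + 1 = 21 (decimal)
51 + 21 = 72
Convert 正 (tally marks) → 5 (decimal)
72 × 5 = 360
360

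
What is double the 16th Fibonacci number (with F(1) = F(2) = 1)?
The 16th Fibonacci number (with F(1) = F(2) = 1) = 987
Compute 987 × 2 = 1974
1974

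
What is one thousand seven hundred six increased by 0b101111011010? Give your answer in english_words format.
Convert one thousand seven hundred six (English words) → 1×1000 + 7×100 + 6 = 1706 (decimal)
Convert 0b101111011010 (binary) → 2048 + 512 + 256 + 128 + 64 + 16 + 8 + 2 = 3034 (decimal)
Compute 1706 + 3034 = 4740
Convert 4740 (decimal) → 4740 = 4×1000 + 7×100 + 40 → four thousand seven hundred forty (English words)
four thousand seven hundred forty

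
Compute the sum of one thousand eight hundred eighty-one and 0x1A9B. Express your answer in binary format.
Convert one thousand eight hundred eighty-one (English words) → 1×1000 + 8×100 + 81 = 1881 (decimal)
Convert 0x1A9B (hexadecimal) → 1×4096 + 10×256 + 9×16 + 11 = 6811 (decimal)
Compute 1881 + 6811 = 8692
Convert 8692 (decimal) → 8692 = 8192 + 256 + 128 + 64 + 32 + 16 + 4 → 0b10000111110100 (binary)
0b10000111110100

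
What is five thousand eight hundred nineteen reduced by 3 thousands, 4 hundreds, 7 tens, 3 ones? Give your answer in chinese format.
Convert five thousand eight hundred nineteen (English words) → 5×1000 + 8×100 + 19 = 5819 (decimal)
Convert 3 thousands, 4 hundreds, 7 tens, 3 ones (place-value notation) → 3×1000 + 4×100 + 7×10 + 3 = 3473 (decimal)
Compute 5819 - 3473 = 2346
Convert 2346 (decimal) → 2346 = 2×1000 + 3×100 + 4×10 + 6 → 二千三百四十六 (Chinese numeral)
二千三百四十六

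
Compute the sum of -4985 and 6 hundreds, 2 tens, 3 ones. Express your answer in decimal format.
Convert 6 hundreds, 2 tens, 3 ones (place-value notation) → 6×100 + 2×10 + 3 = 623 (decimal)
Compute -4985 + 623 = -4362
-4362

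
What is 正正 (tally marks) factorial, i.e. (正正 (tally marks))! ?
Convert 正正 (tally marks) → 5 + 5 = 10 (decimal)
Compute 10! = 3628800
3628800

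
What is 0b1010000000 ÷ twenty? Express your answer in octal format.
Convert 0b1010000000 (binary) → 512 + 128 = 640 (decimal)
Convert twenty (English words) → 20 (decimal)
Compute 640 ÷ 20 = 32
Convert 32 (decimal) → 32 = 4×8 → 0o40 (octal)
0o40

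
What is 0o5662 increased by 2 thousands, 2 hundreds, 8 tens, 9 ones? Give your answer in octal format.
Convert 0o5662 (octal) → 5×512 + 6×64 + 6×8 + 2 = 2994 (decimal)
Convert 2 thousands, 2 hundreds, 8 tens, 9 ones (place-value notation) → 2×1000 + 2×100 + 8×10 + 9 = 2289 (decimal)
Compute 2994 + 2289 = 5283
Convert 5283 (decimal) → 5283 = 1×4096 + 2×512 + 2×64 + 4×8 + 3 → 0o12243 (octal)
0o12243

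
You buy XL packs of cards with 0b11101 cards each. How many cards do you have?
Convert 0b11101 (binary) → 16 + 8 + 4 + 1 = 29 (decimal)
Convert XL (Roman numeral) → 40 (decimal)
Compute 29 × 40 = 1160
1160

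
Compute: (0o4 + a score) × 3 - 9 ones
Convert 0o4 (octal) → 4 (decimal)
Convert a score (colloquial) → 20 (decimal)
Convert 9 ones (place-value notation) → 9 (decimal)
Expression in decimal: (4 + 20) × 3 - 9
Parentheses first: 4 + 20 = 24
Multiply: 24 × 3 = 72
Subtract: 72 - 9 = 63
63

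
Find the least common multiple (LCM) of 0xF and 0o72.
Convert 0xF (hexadecimal) → 15 (decimal)
Convert 0o72 (octal) → 7×8 + 2 = 58 (decimal)
Compute lcm(15, 58) = 870
870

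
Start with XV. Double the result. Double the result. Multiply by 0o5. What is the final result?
Convert XV (Roman numeral) → 10 + 5 = 15 (decimal)
Start: 15
15 × 2 = 30
30 × 2 = 60
Convert 0o5 (octal) → 5 (decimal)
60 × 5 = 300
300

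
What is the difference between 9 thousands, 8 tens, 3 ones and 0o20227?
Convert 9 thousands, 8 tens, 3 ones (place-value notation) → 9×1000 + 8×10 + 3 = 9083 (decimal)
Convert 0o20227 (octal) → 2×4096 + 2×64 + 2×8 + 7 = 8343 (decimal)
Difference: |9083 - 8343| = 740
740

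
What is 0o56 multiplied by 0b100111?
Convert 0o56 (octal) → 5×8 + 6 = 46 (decimal)
Convert 0b100111 (binary) → 32 + 4 + 2 + 1 = 39 (decimal)
Compute 46 × 39 = 1794
1794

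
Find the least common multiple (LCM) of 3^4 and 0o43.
Convert 3^4 (power) → 81 (decimal)
Convert 0o43 (octal) → 4×8 + 3 = 35 (decimal)
Compute lcm(81, 35) = 2835
2835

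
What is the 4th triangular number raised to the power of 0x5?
Convert the 4th triangular number (triangular index) → 4×5/2 = 10 (decimal)
Convert 0x5 (hexadecimal) → 5 (decimal)
Compute 10 ^ 5 = 100000
100000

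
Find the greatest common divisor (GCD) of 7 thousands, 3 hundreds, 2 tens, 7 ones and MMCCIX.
Convert 7 thousands, 3 hundreds, 2 tens, 7 ones (place-value notation) → 7×1000 + 3×100 + 2×10 + 7 = 7327 (decimal)
Convert MMCCIX (Roman numeral) → 1000 + 1000 + 100 + 100 + 9 = 2209 (decimal)
Compute gcd(7327, 2209) = 1
1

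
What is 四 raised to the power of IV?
Convert 四 (Chinese numeral) → 4 (decimal)
Convert IV (Roman numeral) → 4 (decimal)
Compute 4 ^ 4 = 256
256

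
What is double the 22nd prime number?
The 22nd prime number = 79
Compute 79 × 2 = 158
158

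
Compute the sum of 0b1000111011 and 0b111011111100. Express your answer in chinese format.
Convert 0b1000111011 (binary) → 512 + 32 + 16 + 8 + 2 + 1 = 571 (decimal)
Convert 0b111011111100 (binary) → 2048 + 1024 + 512 + 128 + 64 + 32 + 16 + 8 + 4 = 3836 (decimal)
Compute 571 + 3836 = 4407
Convert 4407 (decimal) → 4407 = 4×1000 + 4×100 + 7 → 四千四百零七 (Chinese numeral)
四千四百零七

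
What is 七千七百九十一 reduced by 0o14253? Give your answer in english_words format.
Convert 七千七百九十一 (Chinese numeral) → 7×1000 + 7×100 + 9×10 + 1 = 7791 (decimal)
Convert 0o14253 (octal) → 1×4096 + 4×512 + 2×64 + 5×8 + 3 = 6315 (decimal)
Compute 7791 - 6315 = 1476
Convert 1476 (decimal) → 1476 = 1×1000 + 4×100 + 76 → one thousand four hundred seventy-six (English words)
one thousand four hundred seventy-six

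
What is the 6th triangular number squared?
The 6th triangular number = 6×7/2 = 21
Compute 21² = 21 × 21 = 441
441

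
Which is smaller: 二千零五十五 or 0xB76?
Convert 二千零五十五 (Chinese numeral) → 2×1000 + 5×10 + 5 = 2055 (decimal)
Convert 0xB76 (hexadecimal) → 11×256 + 7×16 + 6 = 2934 (decimal)
Compare 2055 vs 2934: smaller = 2055
2055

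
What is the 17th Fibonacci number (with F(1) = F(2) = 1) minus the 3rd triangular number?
The 17th Fibonacci number (with F(1) = F(2) = 1) = 1597
Convert the 3rd triangular number (triangular index) → 3×4/2 = 6 (decimal)
Compute 1597 - 6 = 1591
1591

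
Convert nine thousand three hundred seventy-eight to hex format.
Convert nine thousand three hundred seventy-eight (English words) → 9×1000 + 3×100 + 78 = 9378 (decimal)
Convert 9378 (decimal) → 9378 = 2×4096 + 4×256 + 10×16 + 2 → 0x24A2 (hexadecimal)
0x24A2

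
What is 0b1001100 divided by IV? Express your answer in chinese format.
Convert 0b1001100 (binary) → 64 + 8 + 4 = 76 (decimal)
Convert IV (Roman numeral) → 4 (decimal)
Compute 76 ÷ 4 = 19
Convert 19 (decimal) → 19 = 1×10 + 9 → 十九 (Chinese numeral)
十九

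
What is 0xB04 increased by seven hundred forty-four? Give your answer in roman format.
Convert 0xB04 (hexadecimal) → 11×256 + 4 = 2820 (decimal)
Convert seven hundred forty-four (English words) → 7×100 + 44 = 744 (decimal)
Compute 2820 + 744 = 3564
Convert 3564 (decimal) → 3564 = 1000 + 1000 + 1000 + 500 + 50 + 10 + 4 → MMMDLXIV (Roman numeral)
MMMDLXIV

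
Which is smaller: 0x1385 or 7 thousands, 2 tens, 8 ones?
Convert 0x1385 (hexadecimal) → 1×4096 + 3×256 + 8×16 + 5 = 4997 (decimal)
Convert 7 thousands, 2 tens, 8 ones (place-value notation) → 7×1000 + 2×10 + 8 = 7028 (decimal)
Compare 4997 vs 7028: smaller = 4997
4997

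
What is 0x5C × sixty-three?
Convert 0x5C (hexadecimal) → 5×16 + 12 = 92 (decimal)
Convert sixty-three (English words) → 63 (decimal)
Compute 92 × 63 = 5796
5796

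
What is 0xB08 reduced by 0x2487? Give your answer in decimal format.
Convert 0xB08 (hexadecimal) → 11×256 + 8 = 2824 (decimal)
Convert 0x2487 (hexadecimal) → 2×4096 + 4×256 + 8×16 + 7 = 9351 (decimal)
Compute 2824 - 9351 = -6527
-6527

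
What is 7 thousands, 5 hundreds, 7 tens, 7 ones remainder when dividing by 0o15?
Convert 7 thousands, 5 hundreds, 7 tens, 7 ones (place-value notation) → 7×1000 + 5×100 + 7×10 + 7 = 7577 (decimal)
Convert 0o15 (octal) → 1×8 + 5 = 13 (decimal)
Compute 7577 mod 13 = 11
11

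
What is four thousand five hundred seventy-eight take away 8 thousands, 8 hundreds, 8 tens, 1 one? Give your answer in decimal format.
Convert four thousand five hundred seventy-eight (English words) → 4×1000 + 5×100 + 78 = 4578 (decimal)
Convert 8 thousands, 8 hundreds, 8 tens, 1 one (place-value notation) → 8×1000 + 8×100 + 8×10 + 1 = 8881 (decimal)
Compute 4578 - 8881 = -4303
-4303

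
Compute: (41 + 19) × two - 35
Convert two (English words) → 2 (decimal)
Expression in decimal: (41 + 19) × 2 - 35
Parentheses first: 41 + 19 = 60
Multiply: 60 × 2 = 120
Subtract: 120 - 35 = 85
85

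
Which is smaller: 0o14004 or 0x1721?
Convert 0o14004 (octal) → 1×4096 + 4×512 + 4 = 6148 (decimal)
Convert 0x1721 (hexadecimal) → 1×4096 + 7×256 + 2×16 + 1 = 5921 (decimal)
Compare 6148 vs 5921: smaller = 5921
5921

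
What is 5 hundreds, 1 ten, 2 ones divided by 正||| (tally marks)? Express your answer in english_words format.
Convert 5 hundreds, 1 ten, 2 ones (place-value notation) → 5×100 + 1×10 + 2 = 512 (decimal)
Convert 正||| (tally marks) → 5 + 3 = 8 (decimal)
Compute 512 ÷ 8 = 64
Convert 64 (decimal) → sixty-four (English words)
sixty-four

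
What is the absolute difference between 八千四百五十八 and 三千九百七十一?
Convert 八千四百五十八 (Chinese numeral) → 8×1000 + 4×100 + 5×10 + 8 = 8458 (decimal)
Convert 三千九百七十一 (Chinese numeral) → 3×1000 + 9×100 + 7×10 + 1 = 3971 (decimal)
Compute |8458 - 3971| = 4487
4487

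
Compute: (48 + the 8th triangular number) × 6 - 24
Convert the 8th triangular number (triangular index) → 8×9/2 = 36 (decimal)
Expression in decimal: (48 + 36) × 6 - 24
Parentheses first: 48 + 36 = 84
Multiply: 84 × 6 = 504
Subtract: 504 - 24 = 480
480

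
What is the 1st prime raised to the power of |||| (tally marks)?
Convert the 1st prime (prime index) → 2 (decimal)
Convert |||| (tally marks) → 4 (decimal)
Compute 2 ^ 4 = 16
16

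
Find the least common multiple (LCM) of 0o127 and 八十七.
Convert 0o127 (octal) → 1×64 + 2×8 + 7 = 87 (decimal)
Convert 八十七 (Chinese numeral) → 8×10 + 7 = 87 (decimal)
Compute lcm(87, 87) = 87
87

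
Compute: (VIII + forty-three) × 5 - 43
Convert VIII (Roman numeral) → 5 + 1 + 1 + 1 = 8 (decimal)
Convert forty-three (English words) → 43 (decimal)
Expression in decimal: (8 + 43) × 5 - 43
Parentheses first: 8 + 43 = 51
Multiply: 51 × 5 = 255
Subtract: 255 - 43 = 212
212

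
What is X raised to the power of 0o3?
Convert X (Roman numeral) → 10 (decimal)
Convert 0o3 (octal) → 3 (decimal)
Compute 10 ^ 3 = 1000
1000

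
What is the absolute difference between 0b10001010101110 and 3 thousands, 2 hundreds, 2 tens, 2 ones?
Convert 0b10001010101110 (binary) → 8192 + 512 + 128 + 32 + 8 + 4 + 2 = 8878 (decimal)
Convert 3 thousands, 2 hundreds, 2 tens, 2 ones (place-value notation) → 3×1000 + 2×100 + 2×10 + 2 = 3222 (decimal)
Compute |8878 - 3222| = 5656
5656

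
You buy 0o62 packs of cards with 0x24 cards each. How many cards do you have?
Convert 0x24 (hexadecimal) → 2×16 + 4 = 36 (decimal)
Convert 0o62 (octal) → 6×8 + 2 = 50 (decimal)
Compute 36 × 50 = 1800
1800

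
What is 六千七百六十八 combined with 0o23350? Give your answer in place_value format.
Convert 六千七百六十八 (Chinese numeral) → 6×1000 + 7×100 + 6×10 + 8 = 6768 (decimal)
Convert 0o23350 (octal) → 2×4096 + 3×512 + 3×64 + 5×8 = 9960 (decimal)
Compute 6768 + 9960 = 16728
Convert 16728 (decimal) → 16728 = 16×1000 + 7×100 + 2×10 + 8 → 16 thousands, 7 hundreds, 2 tens, 8 ones (place-value notation)
16 thousands, 7 hundreds, 2 tens, 8 ones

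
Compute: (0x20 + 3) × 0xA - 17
Convert 0x20 (hexadecimal) → 2×16 = 32 (decimal)
Convert 0xA (hexadecimal) → 10 (decimal)
Expression in decimal: (32 + 3) × 10 - 17
Parentheses first: 32 + 3 = 35
Multiply: 35 × 10 = 350
Subtract: 350 - 17 = 333
333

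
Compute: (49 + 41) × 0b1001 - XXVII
Convert 0b1001 (binary) → 8 + 1 = 9 (decimal)
Convert XXVII (Roman numeral) → 10 + 10 + 5 + 1 + 1 = 27 (decimal)
Expression in decimal: (49 + 41) × 9 - 27
Parentheses first: 49 + 41 = 90
Multiply: 90 × 9 = 810
Subtract: 810 - 27 = 783
783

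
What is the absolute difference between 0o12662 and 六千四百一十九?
Convert 0o12662 (octal) → 1×4096 + 2×512 + 6×64 + 6×8 + 2 = 5554 (decimal)
Convert 六千四百一十九 (Chinese numeral) → 6×1000 + 4×100 + 1×10 + 9 = 6419 (decimal)
Compute |5554 - 6419| = 865
865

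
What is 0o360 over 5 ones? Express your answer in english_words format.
Convert 0o360 (octal) → 3×64 + 6×8 = 240 (decimal)
Convert 5 ones (place-value notation) → 5 (decimal)
Compute 240 ÷ 5 = 48
Convert 48 (decimal) → forty-eight (English words)
forty-eight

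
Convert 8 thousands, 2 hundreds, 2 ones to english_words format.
Convert 8 thousands, 2 hundreds, 2 ones (place-value notation) → 8×1000 + 2×100 + 2 = 8202 (decimal)
Convert 8202 (decimal) → 8202 = 8×1000 + 2×100 + 2 → eight thousand two hundred two (English words)
eight thousand two hundred two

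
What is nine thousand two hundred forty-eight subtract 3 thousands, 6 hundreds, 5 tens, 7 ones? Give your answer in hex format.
Convert nine thousand two hundred forty-eight (English words) → 9×1000 + 2×100 + 48 = 9248 (decimal)
Convert 3 thousands, 6 hundreds, 5 tens, 7 ones (place-value notation) → 3×1000 + 6×100 + 5×10 + 7 = 3657 (decimal)
Compute 9248 - 3657 = 5591
Convert 5591 (decimal) → 5591 = 1×4096 + 5×256 + 13×16 + 7 → 0x15D7 (hexadecimal)
0x15D7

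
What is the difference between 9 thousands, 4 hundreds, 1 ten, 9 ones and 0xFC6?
Convert 9 thousands, 4 hundreds, 1 ten, 9 ones (place-value notation) → 9×1000 + 4×100 + 1×10 + 9 = 9419 (decimal)
Convert 0xFC6 (hexadecimal) → 15×256 + 12×16 + 6 = 4038 (decimal)
Difference: |9419 - 4038| = 5381
5381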